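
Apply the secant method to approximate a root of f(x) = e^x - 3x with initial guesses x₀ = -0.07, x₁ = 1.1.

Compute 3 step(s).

f(x) = e^x - 3x
x₀ = -0.07, x₁ = 1.1

Secant formula: x_{n+1} = x_n - f(x_n)(x_n - x_{n-1})/(f(x_n) - f(x_{n-1}))

Iteration 1:
  f(-0.070000) = 1.142394
  f(1.100000) = -0.295834
  x_2 = 1.100000 - (-0.295834)×(1.100000 - (-0.070000))/(-0.295834 - 1.142394)
       = 0.859339
Iteration 2:
  f(1.100000) = -0.295834
  f(0.859339) = -0.216418
  x_3 = 0.859339 - (-0.216418)×(0.859339 - 1.100000)/(-0.216418 - (-0.295834))
       = 0.203512
Iteration 3:
  f(0.859339) = -0.216418
  f(0.203512) = 0.615164
  x_4 = 0.203512 - 0.615164×(0.203512 - 0.859339)/(0.615164 - (-0.216418))
       = 0.688661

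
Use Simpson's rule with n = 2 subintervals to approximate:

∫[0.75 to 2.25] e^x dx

f(x) = e^x
a = 0.75, b = 2.25, n = 2
h = (b - a)/n = 0.750000

Simpson's rule: (h/3)[f(x₀) + 4f(x₁) + 2f(x₂) + ... + f(xₙ)]

x_0 = 0.7500, f(x_0) = 2.117000, coefficient = 1
x_1 = 1.5000, f(x_1) = 4.481689, coefficient = 4
x_2 = 2.2500, f(x_2) = 9.487736, coefficient = 1

I ≈ (0.750000/3) × 29.531492 = 7.382873
Exact value: 7.370736
Error: 0.012137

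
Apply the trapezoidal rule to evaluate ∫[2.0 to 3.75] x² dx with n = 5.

f(x) = x²
a = 2.0, b = 3.75, n = 5
h = (b - a)/n = 0.350000

Trapezoidal rule: (h/2)[f(x₀) + 2f(x₁) + 2f(x₂) + ... + f(xₙ)]

x_0 = 2.0000, f(x_0) = 4.000000, coefficient = 1
x_1 = 2.3500, f(x_1) = 5.522500, coefficient = 2
x_2 = 2.7000, f(x_2) = 7.290000, coefficient = 2
x_3 = 3.0500, f(x_3) = 9.302500, coefficient = 2
x_4 = 3.4000, f(x_4) = 11.560000, coefficient = 2
x_5 = 3.7500, f(x_5) = 14.062500, coefficient = 1

I ≈ (0.350000/2) × 85.412500 = 14.947187
Exact value: 14.911458
Error: 0.035729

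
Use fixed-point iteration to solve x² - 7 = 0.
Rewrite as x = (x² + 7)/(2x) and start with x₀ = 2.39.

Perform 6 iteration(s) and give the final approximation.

Equation: x² - 7 = 0
Fixed-point form: x = (x² + 7)/(2x)
x₀ = 2.39

x_1 = g(2.390000) = 2.659435
x_2 = g(2.659435) = 2.645787
x_3 = g(2.645787) = 2.645751
x_4 = g(2.645751) = 2.645751
x_5 = g(2.645751) = 2.645751
x_6 = g(2.645751) = 2.645751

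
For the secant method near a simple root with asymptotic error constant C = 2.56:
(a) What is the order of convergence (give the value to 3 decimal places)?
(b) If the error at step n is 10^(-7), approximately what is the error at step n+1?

(a) Secant method has superlinear convergence with order φ = (1+√5)/2 ≈ 1.618.
    This means |e_{n+1}| ≈ C|e_n|^1.618.

(b) With |e_n| = 10^(-7) and C = 2.56:
    |e_{n+1}| ≈ 2.56 × (10^(-7))^1.618 = 2.56 × 10^(-11.33)

(a) ≈ 1.618 (golden ratio); (b) |e_{n+1}| ≈ 1.208e-11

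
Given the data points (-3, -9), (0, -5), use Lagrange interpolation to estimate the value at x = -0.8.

Lagrange interpolation formula:
P(x) = Σ yᵢ × Lᵢ(x)
where Lᵢ(x) = Π_{j≠i} (x - xⱼ)/(xᵢ - xⱼ)

L_0(-0.8) = (-0.8 - 0)/(-3 - 0) = 0.266667
L_1(-0.8) = (-0.8 - (-3))/(0 - (-3)) = 0.733333

P(-0.8) = (-9)×L_0(-0.8) + (-5)×L_1(-0.8)
P(-0.8) = -6.066667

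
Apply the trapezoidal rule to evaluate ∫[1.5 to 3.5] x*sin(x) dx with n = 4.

f(x) = x*sin(x)
a = 1.5, b = 3.5, n = 4
h = (b - a)/n = 0.500000

Trapezoidal rule: (h/2)[f(x₀) + 2f(x₁) + 2f(x₂) + ... + f(xₙ)]

x_0 = 1.5000, f(x_0) = 1.496242, coefficient = 1
x_1 = 2.0000, f(x_1) = 1.818595, coefficient = 2
x_2 = 2.5000, f(x_2) = 1.496180, coefficient = 2
x_3 = 3.0000, f(x_3) = 0.423360, coefficient = 2
x_4 = 3.5000, f(x_4) = -1.227741, coefficient = 1

I ≈ (0.500000/2) × 7.744772 = 1.936193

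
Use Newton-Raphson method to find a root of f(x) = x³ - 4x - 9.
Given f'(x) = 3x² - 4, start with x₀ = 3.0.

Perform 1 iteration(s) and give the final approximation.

f(x) = x³ - 4x - 9
f'(x) = 3x² - 4
x₀ = 3.0

Newton-Raphson formula: x_{n+1} = x_n - f(x_n)/f'(x_n)

Iteration 1:
  f(3.000000) = 6.000000
  f'(3.000000) = 23.000000
  x_1 = 3.000000 - 6.000000/23.000000 = 2.739130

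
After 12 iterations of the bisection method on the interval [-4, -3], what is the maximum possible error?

Bisection error bound: |error| ≤ (b-a)/2^n
|error| ≤ (-3 - (-4))/2^12 = 1/2^12
|error| ≤ 0.0002441406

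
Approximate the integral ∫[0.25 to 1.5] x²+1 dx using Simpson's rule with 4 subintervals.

f(x) = x²+1
a = 0.25, b = 1.5, n = 4
h = (b - a)/n = 0.312500

Simpson's rule: (h/3)[f(x₀) + 4f(x₁) + 2f(x₂) + ... + f(xₙ)]

x_0 = 0.2500, f(x_0) = 1.062500, coefficient = 1
x_1 = 0.5625, f(x_1) = 1.316406, coefficient = 4
x_2 = 0.8750, f(x_2) = 1.765625, coefficient = 2
x_3 = 1.1875, f(x_3) = 2.410156, coefficient = 4
x_4 = 1.5000, f(x_4) = 3.250000, coefficient = 1

I ≈ (0.312500/3) × 22.750000 = 2.369792
Exact value: 2.369792
Error: 0.000000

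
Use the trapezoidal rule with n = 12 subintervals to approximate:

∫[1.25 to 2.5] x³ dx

f(x) = x³
a = 1.25, b = 2.5, n = 12
h = (b - a)/n = 0.104167

Trapezoidal rule: (h/2)[f(x₀) + 2f(x₁) + 2f(x₂) + ... + f(xₙ)]

x_0 = 1.2500, f(x_0) = 1.953125, coefficient = 1
x_1 = 1.3542, f(x_1) = 2.483227, coefficient = 2
x_2 = 1.4583, f(x_2) = 3.101490, coefficient = 2
x_3 = 1.5625, f(x_3) = 3.814697, coefficient = 2
x_4 = 1.6667, f(x_4) = 4.629630, coefficient = 2
x_5 = 1.7708, f(x_5) = 5.553069, coefficient = 2
x_6 = 1.8750, f(x_6) = 6.591797, coefficient = 2
x_7 = 1.9792, f(x_7) = 7.752595, coefficient = 2
x_8 = 2.0833, f(x_8) = 9.042245, coefficient = 2
x_9 = 2.1875, f(x_9) = 10.467529, coefficient = 2
x_10 = 2.2917, f(x_10) = 12.035229, coefficient = 2
x_11 = 2.3958, f(x_11) = 13.752125, coefficient = 2
x_12 = 2.5000, f(x_12) = 15.625000, coefficient = 1

I ≈ (0.104167/2) × 176.025391 = 9.167989
Exact value: 9.155273
Error: 0.012716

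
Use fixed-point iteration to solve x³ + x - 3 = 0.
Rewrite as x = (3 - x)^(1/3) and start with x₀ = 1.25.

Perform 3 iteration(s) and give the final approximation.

Equation: x³ + x - 3 = 0
Fixed-point form: x = (3 - x)^(1/3)
x₀ = 1.25

x_1 = g(1.250000) = 1.205071
x_2 = g(1.205071) = 1.215297
x_3 = g(1.215297) = 1.212985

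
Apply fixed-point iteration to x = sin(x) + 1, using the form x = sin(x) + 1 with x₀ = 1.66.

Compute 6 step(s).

Equation: x = sin(x) + 1
Fixed-point form: x = sin(x) + 1
x₀ = 1.66

x_1 = g(1.660000) = 1.996024
x_2 = g(1.996024) = 1.910945
x_3 = g(1.910945) = 1.942705
x_4 = g(1.942705) = 1.931635
x_5 = g(1.931635) = 1.935601
x_6 = g(1.935601) = 1.934193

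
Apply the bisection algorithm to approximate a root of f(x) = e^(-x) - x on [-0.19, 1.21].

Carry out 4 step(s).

f(x) = e^(-x) - x
Initial interval: [-0.19, 1.21]

Iteration 1:
  c_1 = (-0.190000 + 1.210000)/2 = 0.510000
  f(c_1) = f(0.510000) = 0.090496
  f(a) × f(c) ≥ 0, new interval: [0.510000, 1.210000]
Iteration 2:
  c_2 = (0.510000 + 1.210000)/2 = 0.860000
  f(c_2) = f(0.860000) = -0.436838
  f(a) × f(c) < 0, new interval: [0.510000, 0.860000]
Iteration 3:
  c_3 = (0.510000 + 0.860000)/2 = 0.685000
  f(c_3) = f(0.685000) = -0.180910
  f(a) × f(c) < 0, new interval: [0.510000, 0.685000]
Iteration 4:
  c_4 = (0.510000 + 0.685000)/2 = 0.597500
  f(c_4) = f(0.597500) = -0.047315
  f(a) × f(c) < 0, new interval: [0.510000, 0.597500]

After 4 iteration(s), the approximation is c_4 = 0.597500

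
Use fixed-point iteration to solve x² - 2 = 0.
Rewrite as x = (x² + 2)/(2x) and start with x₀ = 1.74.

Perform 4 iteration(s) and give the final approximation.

Equation: x² - 2 = 0
Fixed-point form: x = (x² + 2)/(2x)
x₀ = 1.74

x_1 = g(1.740000) = 1.444713
x_2 = g(1.444713) = 1.414535
x_3 = g(1.414535) = 1.414214
x_4 = g(1.414214) = 1.414214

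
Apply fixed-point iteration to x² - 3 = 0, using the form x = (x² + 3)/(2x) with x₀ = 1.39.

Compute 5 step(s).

Equation: x² - 3 = 0
Fixed-point form: x = (x² + 3)/(2x)
x₀ = 1.39

x_1 = g(1.390000) = 1.774137
x_2 = g(1.774137) = 1.732550
x_3 = g(1.732550) = 1.732051
x_4 = g(1.732051) = 1.732051
x_5 = g(1.732051) = 1.732051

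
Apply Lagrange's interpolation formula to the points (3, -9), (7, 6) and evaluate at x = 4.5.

Lagrange interpolation formula:
P(x) = Σ yᵢ × Lᵢ(x)
where Lᵢ(x) = Π_{j≠i} (x - xⱼ)/(xᵢ - xⱼ)

L_0(4.5) = (4.5 - 7)/(3 - 7) = 0.625000
L_1(4.5) = (4.5 - 3)/(7 - 3) = 0.375000

P(4.5) = (-9)×L_0(4.5) + 6×L_1(4.5)
P(4.5) = -3.375000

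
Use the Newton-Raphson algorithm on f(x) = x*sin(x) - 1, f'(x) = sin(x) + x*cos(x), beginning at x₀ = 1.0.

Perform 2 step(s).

f(x) = x*sin(x) - 1
f'(x) = sin(x) + x*cos(x)
x₀ = 1.0

Newton-Raphson formula: x_{n+1} = x_n - f(x_n)/f'(x_n)

Iteration 1:
  f(1.000000) = -0.158529
  f'(1.000000) = 1.381773
  x_1 = 1.000000 - (-0.158529)/1.381773 = 1.114729
Iteration 2:
  f(1.114729) = 0.000794
  f'(1.114729) = 1.388741
  x_2 = 1.114729 - 0.000794/1.388741 = 1.114157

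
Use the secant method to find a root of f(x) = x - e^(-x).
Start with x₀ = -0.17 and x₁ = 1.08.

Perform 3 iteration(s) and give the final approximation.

f(x) = x - e^(-x)
x₀ = -0.17, x₁ = 1.08

Secant formula: x_{n+1} = x_n - f(x_n)(x_n - x_{n-1})/(f(x_n) - f(x_{n-1}))

Iteration 1:
  f(-0.170000) = -1.355305
  f(1.080000) = 0.740404
  x_2 = 1.080000 - 0.740404×(1.080000 - (-0.170000))/(0.740404 - (-1.355305))
       = 0.638381
Iteration 2:
  f(1.080000) = 0.740404
  f(0.638381) = 0.110234
  x_3 = 0.638381 - 0.110234×(0.638381 - 1.080000)/(0.110234 - 0.740404)
       = 0.561130
Iteration 3:
  f(0.638381) = 0.110234
  f(0.561130) = -0.009435
  x_4 = 0.561130 - (-0.009435)×(0.561130 - 0.638381)/(-0.009435 - 0.110234)
       = 0.567220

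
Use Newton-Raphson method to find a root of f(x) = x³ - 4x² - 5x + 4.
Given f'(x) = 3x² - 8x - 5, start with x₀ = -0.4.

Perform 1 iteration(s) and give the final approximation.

f(x) = x³ - 4x² - 5x + 4
f'(x) = 3x² - 8x - 5
x₀ = -0.4

Newton-Raphson formula: x_{n+1} = x_n - f(x_n)/f'(x_n)

Iteration 1:
  f(-0.400000) = 5.296000
  f'(-0.400000) = -1.320000
  x_1 = -0.400000 - 5.296000/(-1.320000) = 3.612121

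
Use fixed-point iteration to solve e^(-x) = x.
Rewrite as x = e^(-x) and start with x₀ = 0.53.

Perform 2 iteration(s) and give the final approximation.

Equation: e^(-x) = x
Fixed-point form: x = e^(-x)
x₀ = 0.53

x_1 = g(0.530000) = 0.588605
x_2 = g(0.588605) = 0.555101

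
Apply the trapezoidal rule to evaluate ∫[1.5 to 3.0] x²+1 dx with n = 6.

f(x) = x²+1
a = 1.5, b = 3.0, n = 6
h = (b - a)/n = 0.250000

Trapezoidal rule: (h/2)[f(x₀) + 2f(x₁) + 2f(x₂) + ... + f(xₙ)]

x_0 = 1.5000, f(x_0) = 3.250000, coefficient = 1
x_1 = 1.7500, f(x_1) = 4.062500, coefficient = 2
x_2 = 2.0000, f(x_2) = 5.000000, coefficient = 2
x_3 = 2.2500, f(x_3) = 6.062500, coefficient = 2
x_4 = 2.5000, f(x_4) = 7.250000, coefficient = 2
x_5 = 2.7500, f(x_5) = 8.562500, coefficient = 2
x_6 = 3.0000, f(x_6) = 10.000000, coefficient = 1

I ≈ (0.250000/2) × 75.125000 = 9.390625
Exact value: 9.375000
Error: 0.015625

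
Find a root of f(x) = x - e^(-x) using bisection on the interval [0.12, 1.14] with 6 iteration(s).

f(x) = x - e^(-x)
Initial interval: [0.12, 1.14]

Iteration 1:
  c_1 = (0.120000 + 1.140000)/2 = 0.630000
  f(c_1) = f(0.630000) = 0.097408
  f(a) × f(c) < 0, new interval: [0.120000, 0.630000]
Iteration 2:
  c_2 = (0.120000 + 0.630000)/2 = 0.375000
  f(c_2) = f(0.375000) = -0.312289
  f(a) × f(c) ≥ 0, new interval: [0.375000, 0.630000]
Iteration 3:
  c_3 = (0.375000 + 0.630000)/2 = 0.502500
  f(c_3) = f(0.502500) = -0.102516
  f(a) × f(c) ≥ 0, new interval: [0.502500, 0.630000]
Iteration 4:
  c_4 = (0.502500 + 0.630000)/2 = 0.566250
  f(c_4) = f(0.566250) = -0.001400
  f(a) × f(c) ≥ 0, new interval: [0.566250, 0.630000]
Iteration 5:
  c_5 = (0.566250 + 0.630000)/2 = 0.598125
  f(c_5) = f(0.598125) = 0.048283
  f(a) × f(c) < 0, new interval: [0.566250, 0.598125]
Iteration 6:
  c_6 = (0.566250 + 0.598125)/2 = 0.582187
  f(c_6) = f(0.582187) = 0.023513
  f(a) × f(c) < 0, new interval: [0.566250, 0.582187]

After 6 iteration(s), the approximation is c_6 = 0.582187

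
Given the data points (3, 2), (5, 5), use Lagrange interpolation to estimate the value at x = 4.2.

Lagrange interpolation formula:
P(x) = Σ yᵢ × Lᵢ(x)
where Lᵢ(x) = Π_{j≠i} (x - xⱼ)/(xᵢ - xⱼ)

L_0(4.2) = (4.2 - 5)/(3 - 5) = 0.400000
L_1(4.2) = (4.2 - 3)/(5 - 3) = 0.600000

P(4.2) = 2×L_0(4.2) + 5×L_1(4.2)
P(4.2) = 3.800000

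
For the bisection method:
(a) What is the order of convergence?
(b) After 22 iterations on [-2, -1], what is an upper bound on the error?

(a) Bisection has linear (order 1) convergence; the error is halved each step.

(b) Error bound = (b-a)/2^n = (-1 - (-2))/2^{22}
    = 1/2^{22}

(a) 1 (linear); (b) error ≤ 2.38e-07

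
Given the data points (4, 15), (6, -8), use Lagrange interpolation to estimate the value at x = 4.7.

Lagrange interpolation formula:
P(x) = Σ yᵢ × Lᵢ(x)
where Lᵢ(x) = Π_{j≠i} (x - xⱼ)/(xᵢ - xⱼ)

L_0(4.7) = (4.7 - 6)/(4 - 6) = 0.650000
L_1(4.7) = (4.7 - 4)/(6 - 4) = 0.350000

P(4.7) = 15×L_0(4.7) + (-8)×L_1(4.7)
P(4.7) = 6.950000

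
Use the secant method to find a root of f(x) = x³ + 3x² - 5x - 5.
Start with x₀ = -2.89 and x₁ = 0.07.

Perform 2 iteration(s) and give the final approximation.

f(x) = x³ + 3x² - 5x - 5
x₀ = -2.89, x₁ = 0.07

Secant formula: x_{n+1} = x_n - f(x_n)(x_n - x_{n-1})/(f(x_n) - f(x_{n-1}))

Iteration 1:
  f(-2.890000) = 10.368731
  f(0.070000) = -5.334957
  x_2 = 0.070000 - (-5.334957)×(0.070000 - (-2.890000))/(-5.334957 - 10.368731)
       = -0.935590
Iteration 2:
  f(0.070000) = -5.334957
  f(-0.935590) = 1.484988
  x_3 = -0.935590 - 1.484988×(-0.935590 - 0.070000)/(1.484988 - (-5.334957))
       = -0.716631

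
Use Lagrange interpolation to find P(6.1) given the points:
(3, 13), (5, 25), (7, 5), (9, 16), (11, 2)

Lagrange interpolation formula:
P(x) = Σ yᵢ × Lᵢ(x)
where Lᵢ(x) = Π_{j≠i} (x - xⱼ)/(xᵢ - xⱼ)

L_0(6.1) = (6.1 - 5)/(3 - 5) × (6.1 - 7)/(3 - 7) × (6.1 - 9)/(3 - 9) × (6.1 - 11)/(3 - 11) = -0.036635
L_1(6.1) = (6.1 - 3)/(5 - 3) × (6.1 - 7)/(5 - 7) × (6.1 - 9)/(5 - 9) × (6.1 - 11)/(5 - 11) = 0.412978
L_2(6.1) = (6.1 - 3)/(7 - 3) × (6.1 - 5)/(7 - 5) × (6.1 - 9)/(7 - 9) × (6.1 - 11)/(7 - 11) = 0.757127
L_3(6.1) = (6.1 - 3)/(9 - 3) × (6.1 - 5)/(9 - 5) × (6.1 - 7)/(9 - 7) × (6.1 - 11)/(9 - 11) = -0.156647
L_4(6.1) = (6.1 - 3)/(11 - 3) × (6.1 - 5)/(11 - 5) × (6.1 - 7)/(11 - 7) × (6.1 - 9)/(11 - 9) = 0.023177

P(6.1) = 13×L_0(6.1) + 25×L_1(6.1) + 5×L_2(6.1) + 16×L_3(6.1) + 2×L_4(6.1)
P(6.1) = 11.173834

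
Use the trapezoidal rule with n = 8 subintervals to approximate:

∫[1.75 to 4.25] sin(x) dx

f(x) = sin(x)
a = 1.75, b = 4.25, n = 8
h = (b - a)/n = 0.312500

Trapezoidal rule: (h/2)[f(x₀) + 2f(x₁) + 2f(x₂) + ... + f(xₙ)]

x_0 = 1.7500, f(x_0) = 0.983986, coefficient = 1
x_1 = 2.0625, f(x_1) = 0.881530, coefficient = 2
x_2 = 2.3750, f(x_2) = 0.693685, coefficient = 2
x_3 = 2.6875, f(x_3) = 0.438647, coefficient = 2
x_4 = 3.0000, f(x_4) = 0.141120, coefficient = 2
x_5 = 3.3125, f(x_5) = -0.170077, coefficient = 2
x_6 = 3.6250, f(x_6) = -0.464799, coefficient = 2
x_7 = 3.9375, f(x_7) = -0.714499, coefficient = 2
x_8 = 4.2500, f(x_8) = -0.894989, coefficient = 1

I ≈ (0.312500/2) × 1.700212 = 0.265658
Exact value: 0.267841
Error: 0.002183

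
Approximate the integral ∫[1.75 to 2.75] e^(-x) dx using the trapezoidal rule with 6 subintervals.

f(x) = e^(-x)
a = 1.75, b = 2.75, n = 6
h = (b - a)/n = 0.166667

Trapezoidal rule: (h/2)[f(x₀) + 2f(x₁) + 2f(x₂) + ... + f(xₙ)]

x_0 = 1.7500, f(x_0) = 0.173774, coefficient = 1
x_1 = 1.9167, f(x_1) = 0.147096, coefficient = 2
x_2 = 2.0833, f(x_2) = 0.124514, coefficient = 2
x_3 = 2.2500, f(x_3) = 0.105399, coefficient = 2
x_4 = 2.4167, f(x_4) = 0.089219, coefficient = 2
x_5 = 2.5833, f(x_5) = 0.075522, coefficient = 2
x_6 = 2.7500, f(x_6) = 0.063928, coefficient = 1

I ≈ (0.166667/2) × 1.321203 = 0.110100
Exact value: 0.109846
Error: 0.000254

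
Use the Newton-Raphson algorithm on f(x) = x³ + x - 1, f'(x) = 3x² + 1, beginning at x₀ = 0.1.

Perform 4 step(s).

f(x) = x³ + x - 1
f'(x) = 3x² + 1
x₀ = 0.1

Newton-Raphson formula: x_{n+1} = x_n - f(x_n)/f'(x_n)

Iteration 1:
  f(0.100000) = -0.899000
  f'(0.100000) = 1.030000
  x_1 = 0.100000 - (-0.899000)/1.030000 = 0.972816
Iteration 2:
  f(0.972816) = 0.893459
  f'(0.972816) = 3.839110
  x_2 = 0.972816 - 0.893459/3.839110 = 0.740090
Iteration 3:
  f(0.740090) = 0.145462
  f'(0.740090) = 2.643200
  x_3 = 0.740090 - 0.145462/2.643200 = 0.685058
Iteration 4:
  f(0.685058) = 0.006558
  f'(0.685058) = 2.407911
  x_4 = 0.685058 - 0.006558/2.407911 = 0.682334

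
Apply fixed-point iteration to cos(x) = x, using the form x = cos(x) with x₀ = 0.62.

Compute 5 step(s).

Equation: cos(x) = x
Fixed-point form: x = cos(x)
x₀ = 0.62

x_1 = g(0.620000) = 0.813878
x_2 = g(0.813878) = 0.686684
x_3 = g(0.686684) = 0.773352
x_4 = g(0.773352) = 0.715573
x_5 = g(0.715573) = 0.754718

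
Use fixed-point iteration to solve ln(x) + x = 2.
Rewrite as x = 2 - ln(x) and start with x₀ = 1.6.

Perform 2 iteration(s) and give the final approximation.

Equation: ln(x) + x = 2
Fixed-point form: x = 2 - ln(x)
x₀ = 1.6

x_1 = g(1.600000) = 1.529996
x_2 = g(1.529996) = 1.574735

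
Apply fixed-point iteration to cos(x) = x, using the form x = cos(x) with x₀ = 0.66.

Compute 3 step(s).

Equation: cos(x) = x
Fixed-point form: x = cos(x)
x₀ = 0.66

x_1 = g(0.660000) = 0.789992
x_2 = g(0.789992) = 0.703851
x_3 = g(0.703851) = 0.762356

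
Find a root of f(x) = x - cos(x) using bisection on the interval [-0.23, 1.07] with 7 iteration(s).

f(x) = x - cos(x)
Initial interval: [-0.23, 1.07]

Iteration 1:
  c_1 = (-0.230000 + 1.070000)/2 = 0.420000
  f(c_1) = f(0.420000) = -0.493089
  f(a) × f(c) ≥ 0, new interval: [0.420000, 1.070000]
Iteration 2:
  c_2 = (0.420000 + 1.070000)/2 = 0.745000
  f(c_2) = f(0.745000) = 0.009912
  f(a) × f(c) < 0, new interval: [0.420000, 0.745000]
Iteration 3:
  c_3 = (0.420000 + 0.745000)/2 = 0.582500
  f(c_3) = f(0.582500) = -0.252590
  f(a) × f(c) ≥ 0, new interval: [0.582500, 0.745000]
Iteration 4:
  c_4 = (0.582500 + 0.745000)/2 = 0.663750
  f(c_4) = f(0.663750) = -0.123937
  f(a) × f(c) ≥ 0, new interval: [0.663750, 0.745000]
Iteration 5:
  c_5 = (0.663750 + 0.745000)/2 = 0.704375
  f(c_5) = f(0.704375) = -0.057641
  f(a) × f(c) ≥ 0, new interval: [0.704375, 0.745000]
Iteration 6:
  c_6 = (0.704375 + 0.745000)/2 = 0.724688
  f(c_6) = f(0.724688) = -0.024019
  f(a) × f(c) ≥ 0, new interval: [0.724688, 0.745000]
Iteration 7:
  c_7 = (0.724688 + 0.745000)/2 = 0.734844
  f(c_7) = f(0.734844) = -0.007092
  f(a) × f(c) ≥ 0, new interval: [0.734844, 0.745000]

After 7 iteration(s), the approximation is c_7 = 0.734844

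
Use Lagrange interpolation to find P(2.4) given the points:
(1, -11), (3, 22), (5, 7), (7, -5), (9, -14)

Lagrange interpolation formula:
P(x) = Σ yᵢ × Lᵢ(x)
where Lᵢ(x) = Π_{j≠i} (x - xⱼ)/(xᵢ - xⱼ)

L_0(2.4) = (2.4 - 3)/(1 - 3) × (2.4 - 5)/(1 - 5) × (2.4 - 7)/(1 - 7) × (2.4 - 9)/(1 - 9) = 0.123338
L_1(2.4) = (2.4 - 1)/(3 - 1) × (2.4 - 5)/(3 - 5) × (2.4 - 7)/(3 - 7) × (2.4 - 9)/(3 - 9) = 1.151150
L_2(2.4) = (2.4 - 1)/(5 - 1) × (2.4 - 3)/(5 - 3) × (2.4 - 7)/(5 - 7) × (2.4 - 9)/(5 - 9) = -0.398475
L_3(2.4) = (2.4 - 1)/(7 - 1) × (2.4 - 3)/(7 - 3) × (2.4 - 5)/(7 - 5) × (2.4 - 9)/(7 - 9) = 0.150150
L_4(2.4) = (2.4 - 1)/(9 - 1) × (2.4 - 3)/(9 - 3) × (2.4 - 5)/(9 - 5) × (2.4 - 7)/(9 - 7) = -0.026163

P(2.4) = (-11)×L_0(2.4) + 22×L_1(2.4) + 7×L_2(2.4) + (-5)×L_3(2.4) + (-14)×L_4(2.4)
P(2.4) = 20.794787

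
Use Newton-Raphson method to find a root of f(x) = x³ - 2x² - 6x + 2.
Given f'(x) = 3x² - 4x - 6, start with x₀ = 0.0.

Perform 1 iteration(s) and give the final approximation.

f(x) = x³ - 2x² - 6x + 2
f'(x) = 3x² - 4x - 6
x₀ = 0.0

Newton-Raphson formula: x_{n+1} = x_n - f(x_n)/f'(x_n)

Iteration 1:
  f(0.000000) = 2.000000
  f'(0.000000) = -6.000000
  x_1 = 0.000000 - 2.000000/(-6.000000) = 0.333333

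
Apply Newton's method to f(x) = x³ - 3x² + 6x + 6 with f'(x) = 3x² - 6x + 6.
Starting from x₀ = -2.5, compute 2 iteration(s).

f(x) = x³ - 3x² + 6x + 6
f'(x) = 3x² - 6x + 6
x₀ = -2.5

Newton-Raphson formula: x_{n+1} = x_n - f(x_n)/f'(x_n)

Iteration 1:
  f(-2.500000) = -43.375000
  f'(-2.500000) = 39.750000
  x_1 = -2.500000 - (-43.375000)/39.750000 = -1.408805
Iteration 2:
  f(-1.408805) = -11.203125
  f'(-1.408805) = 20.407025
  x_2 = -1.408805 - (-11.203125)/20.407025 = -0.859821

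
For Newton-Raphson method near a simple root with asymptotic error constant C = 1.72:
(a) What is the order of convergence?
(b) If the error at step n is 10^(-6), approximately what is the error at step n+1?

(a) Newton-Raphson has quadratic (order 2) convergence near simple roots.
    This means |e_{n+1}| ≈ C|e_n|².

(b) With |e_n| = 10^(-6) and C = 1.72:
    |e_{n+1}| ≈ 1.72 × (10^(-6))² = 1.72 × 10^(-12)

(a) 2 (quadratic); (b) |e_{n+1}| ≈ 1.720e-12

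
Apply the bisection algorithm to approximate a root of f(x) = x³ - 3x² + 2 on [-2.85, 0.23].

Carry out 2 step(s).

f(x) = x³ - 3x² + 2
Initial interval: [-2.85, 0.23]

Iteration 1:
  c_1 = (-2.850000 + 0.230000)/2 = -1.310000
  f(c_1) = f(-1.310000) = -5.396391
  f(a) × f(c) ≥ 0, new interval: [-1.310000, 0.230000]
Iteration 2:
  c_2 = (-1.310000 + 0.230000)/2 = -0.540000
  f(c_2) = f(-0.540000) = 0.967736
  f(a) × f(c) < 0, new interval: [-1.310000, -0.540000]

After 2 iteration(s), the approximation is c_2 = -0.540000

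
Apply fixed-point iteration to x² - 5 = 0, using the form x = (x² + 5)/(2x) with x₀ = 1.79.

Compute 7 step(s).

Equation: x² - 5 = 0
Fixed-point form: x = (x² + 5)/(2x)
x₀ = 1.79

x_1 = g(1.790000) = 2.291648
x_2 = g(2.291648) = 2.236742
x_3 = g(2.236742) = 2.236068
x_4 = g(2.236068) = 2.236068
x_5 = g(2.236068) = 2.236068
x_6 = g(2.236068) = 2.236068
x_7 = g(2.236068) = 2.236068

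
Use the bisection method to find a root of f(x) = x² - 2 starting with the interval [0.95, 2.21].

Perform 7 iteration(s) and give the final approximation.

f(x) = x² - 2
Initial interval: [0.95, 2.21]

Iteration 1:
  c_1 = (0.950000 + 2.210000)/2 = 1.580000
  f(c_1) = f(1.580000) = 0.496400
  f(a) × f(c) < 0, new interval: [0.950000, 1.580000]
Iteration 2:
  c_2 = (0.950000 + 1.580000)/2 = 1.265000
  f(c_2) = f(1.265000) = -0.399775
  f(a) × f(c) ≥ 0, new interval: [1.265000, 1.580000]
Iteration 3:
  c_3 = (1.265000 + 1.580000)/2 = 1.422500
  f(c_3) = f(1.422500) = 0.023506
  f(a) × f(c) < 0, new interval: [1.265000, 1.422500]
Iteration 4:
  c_4 = (1.265000 + 1.422500)/2 = 1.343750
  f(c_4) = f(1.343750) = -0.194336
  f(a) × f(c) ≥ 0, new interval: [1.343750, 1.422500]
Iteration 5:
  c_5 = (1.343750 + 1.422500)/2 = 1.383125
  f(c_5) = f(1.383125) = -0.086965
  f(a) × f(c) ≥ 0, new interval: [1.383125, 1.422500]
Iteration 6:
  c_6 = (1.383125 + 1.422500)/2 = 1.402813
  f(c_6) = f(1.402813) = -0.032117
  f(a) × f(c) ≥ 0, new interval: [1.402813, 1.422500]
Iteration 7:
  c_7 = (1.402813 + 1.422500)/2 = 1.412656
  f(c_7) = f(1.412656) = -0.004402
  f(a) × f(c) ≥ 0, new interval: [1.412656, 1.422500]

After 7 iteration(s), the approximation is c_7 = 1.412656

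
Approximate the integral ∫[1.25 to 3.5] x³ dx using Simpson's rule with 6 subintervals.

f(x) = x³
a = 1.25, b = 3.5, n = 6
h = (b - a)/n = 0.375000

Simpson's rule: (h/3)[f(x₀) + 4f(x₁) + 2f(x₂) + ... + f(xₙ)]

x_0 = 1.2500, f(x_0) = 1.953125, coefficient = 1
x_1 = 1.6250, f(x_1) = 4.291016, coefficient = 4
x_2 = 2.0000, f(x_2) = 8.000000, coefficient = 2
x_3 = 2.3750, f(x_3) = 13.396484, coefficient = 4
x_4 = 2.7500, f(x_4) = 20.796875, coefficient = 2
x_5 = 3.1250, f(x_5) = 30.517578, coefficient = 4
x_6 = 3.5000, f(x_6) = 42.875000, coefficient = 1

I ≈ (0.375000/3) × 295.242188 = 36.905273
Exact value: 36.905273
Error: 0.000000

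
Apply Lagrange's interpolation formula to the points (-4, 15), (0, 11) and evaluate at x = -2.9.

Lagrange interpolation formula:
P(x) = Σ yᵢ × Lᵢ(x)
where Lᵢ(x) = Π_{j≠i} (x - xⱼ)/(xᵢ - xⱼ)

L_0(-2.9) = (-2.9 - 0)/(-4 - 0) = 0.725000
L_1(-2.9) = (-2.9 - (-4))/(0 - (-4)) = 0.275000

P(-2.9) = 15×L_0(-2.9) + 11×L_1(-2.9)
P(-2.9) = 13.900000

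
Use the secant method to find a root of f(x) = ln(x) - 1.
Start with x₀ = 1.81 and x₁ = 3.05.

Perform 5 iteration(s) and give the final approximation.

f(x) = ln(x) - 1
x₀ = 1.81, x₁ = 3.05

Secant formula: x_{n+1} = x_n - f(x_n)(x_n - x_{n-1})/(f(x_n) - f(x_{n-1}))

Iteration 1:
  f(1.810000) = -0.406673
  f(3.050000) = 0.115142
  x_2 = 3.050000 - 0.115142×(3.050000 - 1.810000)/(0.115142 - (-0.406673))
       = 2.776386
Iteration 2:
  f(3.050000) = 0.115142
  f(2.776386) = 0.021150
  x_3 = 2.776386 - 0.021150×(2.776386 - 3.050000)/(0.021150 - 0.115142)
       = 2.714817
Iteration 3:
  f(2.776386) = 0.021150
  f(2.714817) = -0.001275
  x_4 = 2.714817 - (-0.001275)×(2.714817 - 2.776386)/(-0.001275 - 0.021150)
       = 2.718319
Iteration 4:
  f(2.714817) = -0.001275
  f(2.718319) = 0.000014
  x_5 = 2.718319 - 0.000014×(2.718319 - 2.714817)/(0.000014 - (-0.001275))
       = 2.718282
Iteration 5:
  f(2.718319) = 0.000014
  f(2.718282) = 0.000000
  x_6 = 2.718282 - 0.000000×(2.718282 - 2.718319)/(0.000000 - 0.000014)
       = 2.718282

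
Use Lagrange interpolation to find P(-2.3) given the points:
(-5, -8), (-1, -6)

Lagrange interpolation formula:
P(x) = Σ yᵢ × Lᵢ(x)
where Lᵢ(x) = Π_{j≠i} (x - xⱼ)/(xᵢ - xⱼ)

L_0(-2.3) = (-2.3 - (-1))/(-5 - (-1)) = 0.325000
L_1(-2.3) = (-2.3 - (-5))/(-1 - (-5)) = 0.675000

P(-2.3) = (-8)×L_0(-2.3) + (-6)×L_1(-2.3)
P(-2.3) = -6.650000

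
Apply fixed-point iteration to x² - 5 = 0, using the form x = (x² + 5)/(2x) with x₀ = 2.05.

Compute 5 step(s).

Equation: x² - 5 = 0
Fixed-point form: x = (x² + 5)/(2x)
x₀ = 2.05

x_1 = g(2.050000) = 2.244512
x_2 = g(2.244512) = 2.236084
x_3 = g(2.236084) = 2.236068
x_4 = g(2.236068) = 2.236068
x_5 = g(2.236068) = 2.236068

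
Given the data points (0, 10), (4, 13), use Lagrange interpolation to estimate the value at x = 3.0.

Lagrange interpolation formula:
P(x) = Σ yᵢ × Lᵢ(x)
where Lᵢ(x) = Π_{j≠i} (x - xⱼ)/(xᵢ - xⱼ)

L_0(3.0) = (3.0 - 4)/(0 - 4) = 0.250000
L_1(3.0) = (3.0 - 0)/(4 - 0) = 0.750000

P(3.0) = 10×L_0(3.0) + 13×L_1(3.0)
P(3.0) = 12.250000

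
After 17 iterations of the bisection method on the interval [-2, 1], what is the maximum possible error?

Bisection error bound: |error| ≤ (b-a)/2^n
|error| ≤ (1 - (-2))/2^17 = 3/2^17
|error| ≤ 0.0000228882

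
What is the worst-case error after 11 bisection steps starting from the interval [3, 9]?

Bisection error bound: |error| ≤ (b-a)/2^n
|error| ≤ (9 - 3)/2^11 = 6/2^11
|error| ≤ 0.0029296875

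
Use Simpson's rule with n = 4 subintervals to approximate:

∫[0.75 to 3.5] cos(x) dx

f(x) = cos(x)
a = 0.75, b = 3.5, n = 4
h = (b - a)/n = 0.687500

Simpson's rule: (h/3)[f(x₀) + 4f(x₁) + 2f(x₂) + ... + f(xₙ)]

x_0 = 0.7500, f(x_0) = 0.731689, coefficient = 1
x_1 = 1.4375, f(x_1) = 0.132902, coefficient = 4
x_2 = 2.1250, f(x_2) = -0.526266, coefficient = 2
x_3 = 2.8125, f(x_3) = -0.946336, coefficient = 4
x_4 = 3.5000, f(x_4) = -0.936457, coefficient = 1

I ≈ (0.687500/3) × -4.511037 = -1.033779
Exact value: -1.032422
Error: 0.001357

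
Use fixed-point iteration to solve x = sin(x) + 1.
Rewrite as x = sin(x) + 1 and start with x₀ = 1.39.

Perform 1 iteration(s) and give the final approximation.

Equation: x = sin(x) + 1
Fixed-point form: x = sin(x) + 1
x₀ = 1.39

x_1 = g(1.390000) = 1.983701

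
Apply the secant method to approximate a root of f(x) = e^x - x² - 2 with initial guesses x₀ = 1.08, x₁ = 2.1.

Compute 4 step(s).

f(x) = e^x - x² - 2
x₀ = 1.08, x₁ = 2.1

Secant formula: x_{n+1} = x_n - f(x_n)(x_n - x_{n-1})/(f(x_n) - f(x_{n-1}))

Iteration 1:
  f(1.080000) = -0.221720
  f(2.100000) = 1.756170
  x_2 = 2.100000 - 1.756170×(2.100000 - 1.080000)/(1.756170 - (-0.221720))
       = 1.194341
Iteration 2:
  f(2.100000) = 1.756170
  f(1.194341) = -0.125069
  x_3 = 1.194341 - (-0.125069)×(1.194341 - 2.100000)/(-0.125069 - 1.756170)
       = 1.254551
Iteration 3:
  f(1.194341) = -0.125069
  f(1.254551) = -0.067634
  x_4 = 1.254551 - (-0.067634)×(1.254551 - 1.194341)/(-0.067634 - (-0.125069))
       = 1.325454
Iteration 4:
  f(1.254551) = -0.067634
  f(1.325454) = 0.007065
  x_5 = 1.325454 - 0.007065×(1.325454 - 1.254551)/(0.007065 - (-0.067634))
       = 1.318748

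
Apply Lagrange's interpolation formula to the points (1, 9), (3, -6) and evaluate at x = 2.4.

Lagrange interpolation formula:
P(x) = Σ yᵢ × Lᵢ(x)
where Lᵢ(x) = Π_{j≠i} (x - xⱼ)/(xᵢ - xⱼ)

L_0(2.4) = (2.4 - 3)/(1 - 3) = 0.300000
L_1(2.4) = (2.4 - 1)/(3 - 1) = 0.700000

P(2.4) = 9×L_0(2.4) + (-6)×L_1(2.4)
P(2.4) = -1.500000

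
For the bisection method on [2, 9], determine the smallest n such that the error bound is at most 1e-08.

We need (b-a)/2^n ≤ 1e-08
(9 - 2)/2^n ≤ 1e-08
7/2^n ≤ 1e-08
2^n ≥ 700000000
n ≥ log₂(700000000) = 29.38
n ≥ 30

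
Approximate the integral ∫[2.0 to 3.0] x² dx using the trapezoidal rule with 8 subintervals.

f(x) = x²
a = 2.0, b = 3.0, n = 8
h = (b - a)/n = 0.125000

Trapezoidal rule: (h/2)[f(x₀) + 2f(x₁) + 2f(x₂) + ... + f(xₙ)]

x_0 = 2.0000, f(x_0) = 4.000000, coefficient = 1
x_1 = 2.1250, f(x_1) = 4.515625, coefficient = 2
x_2 = 2.2500, f(x_2) = 5.062500, coefficient = 2
x_3 = 2.3750, f(x_3) = 5.640625, coefficient = 2
x_4 = 2.5000, f(x_4) = 6.250000, coefficient = 2
x_5 = 2.6250, f(x_5) = 6.890625, coefficient = 2
x_6 = 2.7500, f(x_6) = 7.562500, coefficient = 2
x_7 = 2.8750, f(x_7) = 8.265625, coefficient = 2
x_8 = 3.0000, f(x_8) = 9.000000, coefficient = 1

I ≈ (0.125000/2) × 101.375000 = 6.335938
Exact value: 6.333333
Error: 0.002604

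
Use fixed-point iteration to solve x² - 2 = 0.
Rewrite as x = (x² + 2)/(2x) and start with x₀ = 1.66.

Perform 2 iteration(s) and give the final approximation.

Equation: x² - 2 = 0
Fixed-point form: x = (x² + 2)/(2x)
x₀ = 1.66

x_1 = g(1.660000) = 1.432410
x_2 = g(1.432410) = 1.414329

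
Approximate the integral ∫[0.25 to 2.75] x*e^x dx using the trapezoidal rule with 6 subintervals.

f(x) = x*e^x
a = 0.25, b = 2.75, n = 6
h = (b - a)/n = 0.416667

Trapezoidal rule: (h/2)[f(x₀) + 2f(x₁) + 2f(x₂) + ... + f(xₙ)]

x_0 = 0.2500, f(x_0) = 0.321006, coefficient = 1
x_1 = 0.6667, f(x_1) = 1.298489, coefficient = 2
x_2 = 1.0833, f(x_2) = 3.200721, coefficient = 2
x_3 = 1.5000, f(x_3) = 6.722534, coefficient = 2
x_4 = 1.9167, f(x_4) = 13.029998, coefficient = 2
x_5 = 2.3333, f(x_5) = 24.061937, coefficient = 2
x_6 = 2.7500, f(x_6) = 43.017238, coefficient = 1

I ≈ (0.416667/2) × 139.965600 = 29.159500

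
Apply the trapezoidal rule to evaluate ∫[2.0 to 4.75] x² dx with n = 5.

f(x) = x²
a = 2.0, b = 4.75, n = 5
h = (b - a)/n = 0.550000

Trapezoidal rule: (h/2)[f(x₀) + 2f(x₁) + 2f(x₂) + ... + f(xₙ)]

x_0 = 2.0000, f(x_0) = 4.000000, coefficient = 1
x_1 = 2.5500, f(x_1) = 6.502500, coefficient = 2
x_2 = 3.1000, f(x_2) = 9.610000, coefficient = 2
x_3 = 3.6500, f(x_3) = 13.322500, coefficient = 2
x_4 = 4.2000, f(x_4) = 17.640000, coefficient = 2
x_5 = 4.7500, f(x_5) = 22.562500, coefficient = 1

I ≈ (0.550000/2) × 120.712500 = 33.195938
Exact value: 33.057292
Error: 0.138646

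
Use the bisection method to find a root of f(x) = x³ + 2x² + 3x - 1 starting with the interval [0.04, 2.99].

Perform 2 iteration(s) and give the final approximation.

f(x) = x³ + 2x² + 3x - 1
Initial interval: [0.04, 2.99]

Iteration 1:
  c_1 = (0.040000 + 2.990000)/2 = 1.515000
  f(c_1) = f(1.515000) = 11.612716
  f(a) × f(c) < 0, new interval: [0.040000, 1.515000]
Iteration 2:
  c_2 = (0.040000 + 1.515000)/2 = 0.777500
  f(c_2) = f(0.777500) = 3.011516
  f(a) × f(c) < 0, new interval: [0.040000, 0.777500]

After 2 iteration(s), the approximation is c_2 = 0.777500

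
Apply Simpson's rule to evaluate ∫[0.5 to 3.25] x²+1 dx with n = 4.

f(x) = x²+1
a = 0.5, b = 3.25, n = 4
h = (b - a)/n = 0.687500

Simpson's rule: (h/3)[f(x₀) + 4f(x₁) + 2f(x₂) + ... + f(xₙ)]

x_0 = 0.5000, f(x_0) = 1.250000, coefficient = 1
x_1 = 1.1875, f(x_1) = 2.410156, coefficient = 4
x_2 = 1.8750, f(x_2) = 4.515625, coefficient = 2
x_3 = 2.5625, f(x_3) = 7.566406, coefficient = 4
x_4 = 3.2500, f(x_4) = 11.562500, coefficient = 1

I ≈ (0.687500/3) × 61.750000 = 14.151042
Exact value: 14.151042
Error: 0.000000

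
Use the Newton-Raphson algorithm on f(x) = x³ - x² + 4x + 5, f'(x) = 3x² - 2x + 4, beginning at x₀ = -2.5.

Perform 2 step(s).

f(x) = x³ - x² + 4x + 5
f'(x) = 3x² - 2x + 4
x₀ = -2.5

Newton-Raphson formula: x_{n+1} = x_n - f(x_n)/f'(x_n)

Iteration 1:
  f(-2.500000) = -26.875000
  f'(-2.500000) = 27.750000
  x_1 = -2.500000 - (-26.875000)/27.750000 = -1.531532
Iteration 2:
  f(-1.531532) = -7.064058
  f'(-1.531532) = 14.099830
  x_2 = -1.531532 - (-7.064058)/14.099830 = -1.030528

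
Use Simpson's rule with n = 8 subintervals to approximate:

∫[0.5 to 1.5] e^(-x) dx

f(x) = e^(-x)
a = 0.5, b = 1.5, n = 8
h = (b - a)/n = 0.125000

Simpson's rule: (h/3)[f(x₀) + 4f(x₁) + 2f(x₂) + ... + f(xₙ)]

x_0 = 0.5000, f(x_0) = 0.606531, coefficient = 1
x_1 = 0.6250, f(x_1) = 0.535261, coefficient = 4
x_2 = 0.7500, f(x_2) = 0.472367, coefficient = 2
x_3 = 0.8750, f(x_3) = 0.416862, coefficient = 4
x_4 = 1.0000, f(x_4) = 0.367879, coefficient = 2
x_5 = 1.1250, f(x_5) = 0.324652, coefficient = 4
x_6 = 1.2500, f(x_6) = 0.286505, coefficient = 2
x_7 = 1.3750, f(x_7) = 0.252840, coefficient = 4
x_8 = 1.5000, f(x_8) = 0.223130, coefficient = 1

I ≈ (0.125000/3) × 9.201624 = 0.383401
Exact value: 0.383400
Error: 0.000001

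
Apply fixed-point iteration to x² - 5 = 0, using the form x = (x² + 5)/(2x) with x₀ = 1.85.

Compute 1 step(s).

Equation: x² - 5 = 0
Fixed-point form: x = (x² + 5)/(2x)
x₀ = 1.85

x_1 = g(1.850000) = 2.276351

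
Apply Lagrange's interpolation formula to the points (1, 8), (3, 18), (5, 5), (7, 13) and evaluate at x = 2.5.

Lagrange interpolation formula:
P(x) = Σ yᵢ × Lᵢ(x)
where Lᵢ(x) = Π_{j≠i} (x - xⱼ)/(xᵢ - xⱼ)

L_0(2.5) = (2.5 - 3)/(1 - 3) × (2.5 - 5)/(1 - 5) × (2.5 - 7)/(1 - 7) = 0.117188
L_1(2.5) = (2.5 - 1)/(3 - 1) × (2.5 - 5)/(3 - 5) × (2.5 - 7)/(3 - 7) = 1.054688
L_2(2.5) = (2.5 - 1)/(5 - 1) × (2.5 - 3)/(5 - 3) × (2.5 - 7)/(5 - 7) = -0.210938
L_3(2.5) = (2.5 - 1)/(7 - 1) × (2.5 - 3)/(7 - 3) × (2.5 - 5)/(7 - 5) = 0.039062

P(2.5) = 8×L_0(2.5) + 18×L_1(2.5) + 5×L_2(2.5) + 13×L_3(2.5)
P(2.5) = 19.375000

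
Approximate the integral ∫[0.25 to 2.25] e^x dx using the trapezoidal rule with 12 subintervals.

f(x) = e^x
a = 0.25, b = 2.25, n = 12
h = (b - a)/n = 0.166667

Trapezoidal rule: (h/2)[f(x₀) + 2f(x₁) + 2f(x₂) + ... + f(xₙ)]

x_0 = 0.2500, f(x_0) = 1.284025, coefficient = 1
x_1 = 0.4167, f(x_1) = 1.516897, coefficient = 2
x_2 = 0.5833, f(x_2) = 1.792002, coefficient = 2
x_3 = 0.7500, f(x_3) = 2.117000, coefficient = 2
x_4 = 0.9167, f(x_4) = 2.500940, coefficient = 2
x_5 = 1.0833, f(x_5) = 2.954512, coefficient = 2
x_6 = 1.2500, f(x_6) = 3.490343, coefficient = 2
x_7 = 1.4167, f(x_7) = 4.123353, coefficient = 2
x_8 = 1.5833, f(x_8) = 4.871166, coefficient = 2
x_9 = 1.7500, f(x_9) = 5.754603, coefficient = 2
x_10 = 1.9167, f(x_10) = 6.798260, coefficient = 2
x_11 = 2.0833, f(x_11) = 8.031195, coefficient = 2
x_12 = 2.2500, f(x_12) = 9.487736, coefficient = 1

I ≈ (0.166667/2) × 98.672300 = 8.222692
Exact value: 8.203710
Error: 0.018981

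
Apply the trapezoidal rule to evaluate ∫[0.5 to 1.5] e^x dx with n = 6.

f(x) = e^x
a = 0.5, b = 1.5, n = 6
h = (b - a)/n = 0.166667

Trapezoidal rule: (h/2)[f(x₀) + 2f(x₁) + 2f(x₂) + ... + f(xₙ)]

x_0 = 0.5000, f(x_0) = 1.648721, coefficient = 1
x_1 = 0.6667, f(x_1) = 1.947734, coefficient = 2
x_2 = 0.8333, f(x_2) = 2.300976, coefficient = 2
x_3 = 1.0000, f(x_3) = 2.718282, coefficient = 2
x_4 = 1.1667, f(x_4) = 3.211271, coefficient = 2
x_5 = 1.3333, f(x_5) = 3.793668, coefficient = 2
x_6 = 1.5000, f(x_6) = 4.481689, coefficient = 1

I ≈ (0.166667/2) × 34.074271 = 2.839523
Exact value: 2.832968
Error: 0.006555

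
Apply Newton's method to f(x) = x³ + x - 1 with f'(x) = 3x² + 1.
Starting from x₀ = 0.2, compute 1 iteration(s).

f(x) = x³ + x - 1
f'(x) = 3x² + 1
x₀ = 0.2

Newton-Raphson formula: x_{n+1} = x_n - f(x_n)/f'(x_n)

Iteration 1:
  f(0.200000) = -0.792000
  f'(0.200000) = 1.120000
  x_1 = 0.200000 - (-0.792000)/1.120000 = 0.907143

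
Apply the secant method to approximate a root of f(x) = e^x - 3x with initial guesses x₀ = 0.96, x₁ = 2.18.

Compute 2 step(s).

f(x) = e^x - 3x
x₀ = 0.96, x₁ = 2.18

Secant formula: x_{n+1} = x_n - f(x_n)(x_n - x_{n-1})/(f(x_n) - f(x_{n-1}))

Iteration 1:
  f(0.960000) = -0.268304
  f(2.180000) = 2.306306
  x_2 = 2.180000 - 2.306306×(2.180000 - 0.960000)/(2.306306 - (-0.268304))
       = 1.087138
Iteration 2:
  f(2.180000) = 2.306306
  f(1.087138) = -0.295640
  x_3 = 1.087138 - (-0.295640)×(1.087138 - 2.180000)/(-0.295640 - 2.306306)
       = 1.211312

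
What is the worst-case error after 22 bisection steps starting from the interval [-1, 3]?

Bisection error bound: |error| ≤ (b-a)/2^n
|error| ≤ (3 - (-1))/2^22 = 4/2^22
|error| ≤ 0.0000009537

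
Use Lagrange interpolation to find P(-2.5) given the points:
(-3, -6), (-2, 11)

Lagrange interpolation formula:
P(x) = Σ yᵢ × Lᵢ(x)
where Lᵢ(x) = Π_{j≠i} (x - xⱼ)/(xᵢ - xⱼ)

L_0(-2.5) = (-2.5 - (-2))/(-3 - (-2)) = 0.500000
L_1(-2.5) = (-2.5 - (-3))/(-2 - (-3)) = 0.500000

P(-2.5) = (-6)×L_0(-2.5) + 11×L_1(-2.5)
P(-2.5) = 2.500000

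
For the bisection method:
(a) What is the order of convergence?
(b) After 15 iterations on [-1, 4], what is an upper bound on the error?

(a) Bisection has linear (order 1) convergence; the error is halved each step.

(b) Error bound = (b-a)/2^n = (4 - (-1))/2^{15}
    = 5/2^{15}

(a) 1 (linear); (b) error ≤ 1.53e-04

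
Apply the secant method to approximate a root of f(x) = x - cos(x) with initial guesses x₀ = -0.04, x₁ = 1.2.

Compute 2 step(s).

f(x) = x - cos(x)
x₀ = -0.04, x₁ = 1.2

Secant formula: x_{n+1} = x_n - f(x_n)(x_n - x_{n-1})/(f(x_n) - f(x_{n-1}))

Iteration 1:
  f(-0.040000) = -1.039200
  f(1.200000) = 0.837642
  x_2 = 1.200000 - 0.837642×(1.200000 - (-0.040000))/(0.837642 - (-1.039200))
       = 0.646583
Iteration 2:
  f(1.200000) = 0.837642
  f(0.646583) = -0.151564
  x_3 = 0.646583 - (-0.151564)×(0.646583 - 1.200000)/(-0.151564 - 0.837642)
       = 0.731376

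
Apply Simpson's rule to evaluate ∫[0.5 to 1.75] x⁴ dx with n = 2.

f(x) = x⁴
a = 0.5, b = 1.75, n = 2
h = (b - a)/n = 0.625000

Simpson's rule: (h/3)[f(x₀) + 4f(x₁) + 2f(x₂) + ... + f(xₙ)]

x_0 = 0.5000, f(x_0) = 0.062500, coefficient = 1
x_1 = 1.1250, f(x_1) = 1.601807, coefficient = 4
x_2 = 1.7500, f(x_2) = 9.378906, coefficient = 1

I ≈ (0.625000/3) × 15.848633 = 3.301799
Exact value: 3.276367
Error: 0.025431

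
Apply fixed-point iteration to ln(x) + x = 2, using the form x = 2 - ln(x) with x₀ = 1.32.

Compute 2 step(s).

Equation: ln(x) + x = 2
Fixed-point form: x = 2 - ln(x)
x₀ = 1.32

x_1 = g(1.320000) = 1.722368
x_2 = g(1.722368) = 1.456300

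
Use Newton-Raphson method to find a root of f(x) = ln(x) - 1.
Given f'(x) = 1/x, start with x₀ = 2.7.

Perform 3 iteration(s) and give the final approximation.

f(x) = ln(x) - 1
f'(x) = 1/x
x₀ = 2.7

Newton-Raphson formula: x_{n+1} = x_n - f(x_n)/f'(x_n)

Iteration 1:
  f(2.700000) = -0.006748
  f'(2.700000) = 0.370370
  x_1 = 2.700000 - (-0.006748)/0.370370 = 2.718220
Iteration 2:
  f(2.718220) = -0.000023
  f'(2.718220) = 0.367888
  x_2 = 2.718220 - (-0.000023)/0.367888 = 2.718282
Iteration 3:
  f(2.718282) = 0.000000
  f'(2.718282) = 0.367879
  x_3 = 2.718282 - 0.000000/0.367879 = 2.718282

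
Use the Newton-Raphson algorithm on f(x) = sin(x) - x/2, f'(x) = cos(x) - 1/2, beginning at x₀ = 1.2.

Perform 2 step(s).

f(x) = sin(x) - x/2
f'(x) = cos(x) - 1/2
x₀ = 1.2

Newton-Raphson formula: x_{n+1} = x_n - f(x_n)/f'(x_n)

Iteration 1:
  f(1.200000) = 0.332039
  f'(1.200000) = -0.137642
  x_1 = 1.200000 - 0.332039/(-0.137642) = 3.612334
Iteration 2:
  f(3.612334) = -2.259714
  f'(3.612334) = -1.391232
  x_2 = 3.612334 - (-2.259714)/(-1.391232) = 1.988080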